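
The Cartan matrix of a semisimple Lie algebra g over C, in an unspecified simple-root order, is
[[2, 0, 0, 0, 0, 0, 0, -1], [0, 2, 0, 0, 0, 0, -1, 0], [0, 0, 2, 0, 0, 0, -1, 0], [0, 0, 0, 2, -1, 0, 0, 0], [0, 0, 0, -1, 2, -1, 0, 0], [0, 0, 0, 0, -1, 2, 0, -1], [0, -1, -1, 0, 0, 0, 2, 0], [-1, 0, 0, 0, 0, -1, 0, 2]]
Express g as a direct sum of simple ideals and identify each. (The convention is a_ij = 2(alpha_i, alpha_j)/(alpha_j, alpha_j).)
type A_3 + type A_5

The diagram associated to this matrix has two connected components: the simple roots {alpha_2, alpha_3, alpha_7} form a chain of 3 nodes with single edges (A_3), and {alpha_1, alpha_4, alpha_5, alpha_6, alpha_8} form a chain of 5 nodes with single edges (A_5). A semisimple Lie algebra decomposes uniquely as the direct sum of simple ideals, one per connected component of its Dynkin diagram, so g ≅ A_3 ⊕ A_5 (dimension 15 + 35 = 50).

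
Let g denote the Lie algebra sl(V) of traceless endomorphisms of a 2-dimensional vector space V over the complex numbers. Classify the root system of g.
A_1

This is sl(2), which has dimension 2^2 - 1 = 3 and rank 2 - 1 = 1 (a Cartan subalgebra is the diagonal traceless matrices). In the classification of classical Lie algebras, the special linear algebra sl(n+1) has type A_n; here n = 1, so the Dynkin diagram is a chain of 1 nodes with single edges (A_1). Hence the type is A_1.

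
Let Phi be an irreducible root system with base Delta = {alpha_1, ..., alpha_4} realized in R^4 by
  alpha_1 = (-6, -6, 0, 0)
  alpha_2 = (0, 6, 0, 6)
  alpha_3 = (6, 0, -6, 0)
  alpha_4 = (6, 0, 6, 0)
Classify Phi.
D4

Compute the Cartan integers a_ij = 2(alpha_i, alpha_j)/(alpha_j, alpha_j); the resulting 4x4 Cartan matrix is
[[2, -1, -1, -1], [-1, 2, 0, 0], [-1, 0, 2, 0], [-1, 0, 0, 2]].
All simple roots have the same length, so the diagram is simply laced. The associated Dynkin diagram is a chain of 2 nodes with a fork of two nodes at one end (D_4), so the type is D_4 (the algebra so(8)).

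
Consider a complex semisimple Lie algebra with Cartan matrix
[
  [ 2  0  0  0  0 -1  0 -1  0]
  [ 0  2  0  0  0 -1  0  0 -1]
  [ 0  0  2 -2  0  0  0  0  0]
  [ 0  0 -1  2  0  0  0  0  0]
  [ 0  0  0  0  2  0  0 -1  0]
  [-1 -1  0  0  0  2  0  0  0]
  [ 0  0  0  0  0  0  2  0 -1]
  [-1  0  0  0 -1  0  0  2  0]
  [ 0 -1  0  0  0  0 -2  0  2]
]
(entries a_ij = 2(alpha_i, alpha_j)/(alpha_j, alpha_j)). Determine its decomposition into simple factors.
The diagram associated to this matrix has two connected components: the simple roots {alpha_3, alpha_4} form a chain of 2 nodes with a double edge at one end; the terminal node there is the unique short simple root (B_2), and {alpha_1, alpha_2, alpha_5, alpha_6, alpha_7, alpha_8, alpha_9} form a chain of 7 nodes with a double edge at one end; the terminal node there is the unique short simple root (B_7). A semisimple Lie algebra decomposes uniquely as the direct sum of simple ideals, one per connected component of its Dynkin diagram, so g ≅ B_2 ⊕ B_7 (dimension 10 + 105 = 115).

B_2 (so(5)) ⊕ B_7 (so(15))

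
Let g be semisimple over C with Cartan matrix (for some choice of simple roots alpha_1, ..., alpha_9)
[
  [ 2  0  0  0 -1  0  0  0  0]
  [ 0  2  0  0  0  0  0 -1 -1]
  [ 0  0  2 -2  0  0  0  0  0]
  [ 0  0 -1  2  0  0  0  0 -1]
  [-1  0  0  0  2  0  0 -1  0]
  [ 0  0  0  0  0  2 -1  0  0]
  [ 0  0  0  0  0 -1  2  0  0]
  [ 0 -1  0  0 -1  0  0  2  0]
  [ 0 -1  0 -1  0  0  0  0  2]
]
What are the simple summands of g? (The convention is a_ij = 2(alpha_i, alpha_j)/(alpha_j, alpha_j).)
A_2 + C_7

The diagram associated to this matrix has two connected components: the simple roots {alpha_6, alpha_7} form a chain of 2 nodes with single edges (A_2), and {alpha_1, alpha_2, alpha_3, alpha_4, alpha_5, alpha_8, alpha_9} form a chain of 7 nodes with a double edge at one end; the terminal node there is the unique long simple root (C_7). A semisimple Lie algebra decomposes uniquely as the direct sum of simple ideals, one per connected component of its Dynkin diagram, so g ≅ A_2 ⊕ C_7 (dimension 8 + 105 = 113).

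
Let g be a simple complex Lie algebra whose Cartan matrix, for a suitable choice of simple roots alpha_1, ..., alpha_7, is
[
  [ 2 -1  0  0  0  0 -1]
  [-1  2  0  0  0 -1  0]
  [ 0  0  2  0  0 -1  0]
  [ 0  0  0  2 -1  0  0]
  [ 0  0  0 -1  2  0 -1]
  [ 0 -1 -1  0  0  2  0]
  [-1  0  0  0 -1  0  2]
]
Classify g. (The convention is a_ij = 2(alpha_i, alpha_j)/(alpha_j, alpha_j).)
The matrix has rank 7 with 2's on the diagonal. Reading the off-diagonal entries as Dynkin edges (a single edge where a_ij = a_ji = -1; a double or triple edge where a_ij * a_ji = 2 or 3), the diagram is a chain of 7 nodes with single edges (A_7). One simple-root ordering that puts it in standard form is (alpha_4, alpha_5, alpha_7, alpha_1, alpha_2, alpha_6, alpha_3). So the algebra is type A_7, i.e. sl(8).

A_7 (sl(8))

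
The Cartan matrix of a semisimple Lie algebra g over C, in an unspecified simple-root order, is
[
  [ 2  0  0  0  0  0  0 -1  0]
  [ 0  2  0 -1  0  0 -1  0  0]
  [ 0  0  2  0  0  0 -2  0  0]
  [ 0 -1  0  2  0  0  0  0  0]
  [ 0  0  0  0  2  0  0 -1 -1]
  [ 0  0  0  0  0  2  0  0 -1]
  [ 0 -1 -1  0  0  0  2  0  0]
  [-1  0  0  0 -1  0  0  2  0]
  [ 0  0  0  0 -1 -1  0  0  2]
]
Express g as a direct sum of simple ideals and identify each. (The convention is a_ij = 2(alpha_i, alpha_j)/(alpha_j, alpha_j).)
The diagram associated to this matrix has two connected components: the simple roots {alpha_1, alpha_5, alpha_6, alpha_8, alpha_9} form a chain of 5 nodes with single edges (A_5), and {alpha_2, alpha_3, alpha_4, alpha_7} form a chain of 4 nodes with a double edge at one end; the terminal node there is the unique long simple root (C_4). A semisimple Lie algebra decomposes uniquely as the direct sum of simple ideals, one per connected component of its Dynkin diagram, so g ≅ A_5 ⊕ C_4 (dimension 35 + 36 = 71).

type A_5 + type C_4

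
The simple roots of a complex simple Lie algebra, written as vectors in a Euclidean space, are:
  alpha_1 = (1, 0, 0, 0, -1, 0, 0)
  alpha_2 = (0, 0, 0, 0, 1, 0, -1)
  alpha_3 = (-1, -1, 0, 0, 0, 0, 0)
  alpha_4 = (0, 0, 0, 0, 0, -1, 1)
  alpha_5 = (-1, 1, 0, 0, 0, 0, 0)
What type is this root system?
Compute the Cartan integers a_ij = 2(alpha_i, alpha_j)/(alpha_j, alpha_j); the resulting 5x5 Cartan matrix is
[[2, -1, -1, 0, -1], [-1, 2, 0, -1, 0], [-1, 0, 2, 0, 0], [0, -1, 0, 2, 0], [-1, 0, 0, 0, 2]].
All simple roots have the same length, so the diagram is simply laced. The associated Dynkin diagram is a chain of 3 nodes with a fork of two nodes at one end (D_5), so the type is D_5 (the algebra so(10)).

D_5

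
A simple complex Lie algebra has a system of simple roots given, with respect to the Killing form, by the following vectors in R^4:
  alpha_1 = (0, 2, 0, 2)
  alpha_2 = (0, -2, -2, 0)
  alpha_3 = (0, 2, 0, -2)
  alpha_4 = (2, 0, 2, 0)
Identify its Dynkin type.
Compute the Cartan integers a_ij = 2(alpha_i, alpha_j)/(alpha_j, alpha_j); the resulting 4x4 Cartan matrix is
[[2, -1, 0, 0], [-1, 2, -1, -1], [0, -1, 2, 0], [0, -1, 0, 2]].
All simple roots have the same length, so the diagram is simply laced. The associated Dynkin diagram is a chain of 2 nodes with a fork of two nodes at one end (D_4), so the type is D_4 (the algebra so(8)).

type D_4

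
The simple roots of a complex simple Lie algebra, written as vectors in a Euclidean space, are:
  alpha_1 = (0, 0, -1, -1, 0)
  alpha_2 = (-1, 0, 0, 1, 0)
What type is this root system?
Compute the Cartan integers a_ij = 2(alpha_i, alpha_j)/(alpha_j, alpha_j); the resulting 2x2 Cartan matrix is
[[2, -1], [-1, 2]].
All simple roots have the same length, so the diagram is simply laced. The associated Dynkin diagram is a chain of 2 nodes with single edges (A_2), so the type is A_2 (the algebra sl(3)).

A_2 (sl(3))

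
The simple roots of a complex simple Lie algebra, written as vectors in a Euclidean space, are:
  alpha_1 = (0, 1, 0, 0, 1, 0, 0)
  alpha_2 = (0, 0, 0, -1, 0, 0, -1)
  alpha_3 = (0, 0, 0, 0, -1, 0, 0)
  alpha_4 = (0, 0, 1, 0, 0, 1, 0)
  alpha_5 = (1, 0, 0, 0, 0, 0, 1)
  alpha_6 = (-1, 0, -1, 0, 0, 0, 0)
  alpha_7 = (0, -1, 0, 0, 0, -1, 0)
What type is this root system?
Compute the Cartan integers a_ij = 2(alpha_i, alpha_j)/(alpha_j, alpha_j); the resulting 7x7 Cartan matrix is
[[2, 0, -2, 0, 0, 0, -1], [0, 2, 0, 0, -1, 0, 0], [-1, 0, 2, 0, 0, 0, 0], [0, 0, 0, 2, 0, -1, -1], [0, -1, 0, 0, 2, -1, 0], [0, 0, 0, -1, -1, 2, 0], [-1, 0, 0, -1, 0, 0, 2]].
The roots have two lengths (squared-length ratio 2:1); the short ones are alpha_{3}. The associated Dynkin diagram is a chain of 7 nodes with a double edge at one end; the terminal node there is the unique short simple root (B_7), so the type is B_7 (the algebra so(15)).

B_7 (so(15))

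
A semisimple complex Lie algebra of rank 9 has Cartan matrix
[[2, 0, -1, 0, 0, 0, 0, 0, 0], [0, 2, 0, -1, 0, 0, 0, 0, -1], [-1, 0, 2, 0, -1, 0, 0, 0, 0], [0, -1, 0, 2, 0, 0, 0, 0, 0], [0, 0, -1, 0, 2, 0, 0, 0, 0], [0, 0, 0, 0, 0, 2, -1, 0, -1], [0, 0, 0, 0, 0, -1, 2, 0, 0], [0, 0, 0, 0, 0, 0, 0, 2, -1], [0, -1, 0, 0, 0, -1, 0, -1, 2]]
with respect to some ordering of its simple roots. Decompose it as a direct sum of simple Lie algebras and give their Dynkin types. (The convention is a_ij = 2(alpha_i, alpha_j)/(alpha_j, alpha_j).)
The diagram associated to this matrix has two connected components: the simple roots {alpha_1, alpha_3, alpha_5} form a chain of 3 nodes with single edges (A_3), and {alpha_2, alpha_4, alpha_6, alpha_7, alpha_8, alpha_9} form a chain of 5 nodes with one extra node attached to the third node from one end (E_6). A semisimple Lie algebra decomposes uniquely as the direct sum of simple ideals, one per connected component of its Dynkin diagram, so g ≅ A_3 ⊕ E_6 (dimension 15 + 78 = 93).

A_3 + E_6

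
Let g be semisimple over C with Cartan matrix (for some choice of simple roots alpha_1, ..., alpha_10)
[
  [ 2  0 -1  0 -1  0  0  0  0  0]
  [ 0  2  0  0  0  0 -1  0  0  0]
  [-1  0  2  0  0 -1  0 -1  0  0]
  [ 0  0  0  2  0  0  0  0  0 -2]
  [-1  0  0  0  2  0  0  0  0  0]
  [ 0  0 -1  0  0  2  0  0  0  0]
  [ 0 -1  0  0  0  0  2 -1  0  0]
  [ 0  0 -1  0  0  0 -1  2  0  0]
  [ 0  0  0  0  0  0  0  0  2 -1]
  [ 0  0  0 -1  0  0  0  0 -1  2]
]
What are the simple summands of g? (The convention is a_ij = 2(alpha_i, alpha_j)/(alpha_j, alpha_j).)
The diagram associated to this matrix has two connected components: the simple roots {alpha_4, alpha_9, alpha_10} form a chain of 3 nodes with a double edge at one end; the terminal node there is the unique long simple root (C_3), and {alpha_1, alpha_2, alpha_3, alpha_5, alpha_6, alpha_7, alpha_8} form a chain of 6 nodes with one extra node attached to the third node from one end (E_7). A semisimple Lie algebra decomposes uniquely as the direct sum of simple ideals, one per connected component of its Dynkin diagram, so g ≅ C_3 ⊕ E_7 (dimension 21 + 133 = 154).

C_3 (sp(6)) ⊕ E_7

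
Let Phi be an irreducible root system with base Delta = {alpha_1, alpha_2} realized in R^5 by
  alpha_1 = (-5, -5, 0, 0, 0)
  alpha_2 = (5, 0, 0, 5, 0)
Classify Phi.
A_2

Compute the Cartan integers a_ij = 2(alpha_i, alpha_j)/(alpha_j, alpha_j); the resulting 2x2 Cartan matrix is
[[2, -1], [-1, 2]].
All simple roots have the same length, so the diagram is simply laced. The associated Dynkin diagram is a chain of 2 nodes with single edges (A_2), so the type is A_2 (the algebra sl(3)).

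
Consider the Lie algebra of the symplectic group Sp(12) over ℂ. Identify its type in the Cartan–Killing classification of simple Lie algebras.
This is sp(12), which has dimension 12(12+1)/2 = 78 and rank 12/2 = 6. In the classification of classical Lie algebras, the symplectic algebra sp(2n) has type C_n; here n = 6, so the Dynkin diagram is a chain of 6 nodes with a double edge at one end; the terminal node there is the unique long simple root (C_6). Hence the type is C_6.

C6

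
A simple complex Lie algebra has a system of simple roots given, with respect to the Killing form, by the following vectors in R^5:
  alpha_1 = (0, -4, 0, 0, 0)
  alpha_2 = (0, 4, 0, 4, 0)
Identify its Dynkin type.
Compute the Cartan integers a_ij = 2(alpha_i, alpha_j)/(alpha_j, alpha_j); the resulting 2x2 Cartan matrix is
[[2, -1], [-2, 2]].
The roots have two lengths (squared-length ratio 2:1); the short ones are alpha_{1}. The associated Dynkin diagram is a chain of 2 nodes with a double edge at one end; the terminal node there is the unique short simple root (B_2), so the type is B_2 (the algebra so(5)).

B2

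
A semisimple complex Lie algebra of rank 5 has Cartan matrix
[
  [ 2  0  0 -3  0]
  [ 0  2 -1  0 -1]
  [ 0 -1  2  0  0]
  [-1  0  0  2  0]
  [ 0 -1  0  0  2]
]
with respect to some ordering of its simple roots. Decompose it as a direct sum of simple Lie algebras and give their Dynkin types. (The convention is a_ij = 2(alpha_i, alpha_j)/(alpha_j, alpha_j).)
The diagram associated to this matrix has two connected components: the simple roots {alpha_2, alpha_3, alpha_5} form a chain of 3 nodes with single edges (A_3), and {alpha_1, alpha_4} form two nodes joined by a triple edge (G_2). A semisimple Lie algebra decomposes uniquely as the direct sum of simple ideals, one per connected component of its Dynkin diagram, so g ≅ A_3 ⊕ G_2 (dimension 15 + 14 = 29).

A3 + G2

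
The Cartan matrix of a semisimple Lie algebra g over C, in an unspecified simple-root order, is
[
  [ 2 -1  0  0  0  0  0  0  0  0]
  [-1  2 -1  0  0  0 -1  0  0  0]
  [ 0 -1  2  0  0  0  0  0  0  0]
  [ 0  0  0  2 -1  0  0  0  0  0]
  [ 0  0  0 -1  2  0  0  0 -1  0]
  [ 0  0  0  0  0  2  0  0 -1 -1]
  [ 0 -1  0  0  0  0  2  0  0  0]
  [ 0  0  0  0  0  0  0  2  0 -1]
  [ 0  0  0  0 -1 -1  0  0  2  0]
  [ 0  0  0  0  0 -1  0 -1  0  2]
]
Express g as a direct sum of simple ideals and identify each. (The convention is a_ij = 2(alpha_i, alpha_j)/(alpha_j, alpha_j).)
A_6 + D_4

The diagram associated to this matrix has two connected components: the simple roots {alpha_4, alpha_5, alpha_6, alpha_8, alpha_9, alpha_10} form a chain of 6 nodes with single edges (A_6), and {alpha_1, alpha_2, alpha_3, alpha_7} form a chain of 2 nodes with a fork of two nodes at one end (D_4). A semisimple Lie algebra decomposes uniquely as the direct sum of simple ideals, one per connected component of its Dynkin diagram, so g ≅ A_6 ⊕ D_4 (dimension 48 + 28 = 76).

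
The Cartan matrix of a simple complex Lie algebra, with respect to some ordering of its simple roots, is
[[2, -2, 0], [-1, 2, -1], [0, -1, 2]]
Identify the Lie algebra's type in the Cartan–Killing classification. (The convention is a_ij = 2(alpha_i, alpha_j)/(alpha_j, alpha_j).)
type C_3

The matrix has rank 3 with 2's on the diagonal. Reading the off-diagonal entries as Dynkin edges (a single edge where a_ij = a_ji = -1; a double or triple edge where a_ij * a_ji = 2 or 3), the diagram is a chain of 3 nodes with a double edge at one end; the terminal node there is the unique long simple root (C_3). One simple-root ordering that puts it in standard form is (alpha_3, alpha_2, alpha_1). So the algebra is type C_3, i.e. sp(6).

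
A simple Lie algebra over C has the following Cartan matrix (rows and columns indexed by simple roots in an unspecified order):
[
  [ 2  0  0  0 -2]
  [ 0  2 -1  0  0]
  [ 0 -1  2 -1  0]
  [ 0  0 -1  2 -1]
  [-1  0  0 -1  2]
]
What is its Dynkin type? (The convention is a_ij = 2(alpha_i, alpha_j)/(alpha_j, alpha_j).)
The matrix has rank 5 with 2's on the diagonal. Reading the off-diagonal entries as Dynkin edges (a single edge where a_ij = a_ji = -1; a double or triple edge where a_ij * a_ji = 2 or 3), the diagram is a chain of 5 nodes with a double edge at one end; the terminal node there is the unique long simple root (C_5). One simple-root ordering that puts it in standard form is (alpha_2, alpha_3, alpha_4, alpha_5, alpha_1). So the algebra is type C_5, i.e. sp(10).

C_5 (sp(10))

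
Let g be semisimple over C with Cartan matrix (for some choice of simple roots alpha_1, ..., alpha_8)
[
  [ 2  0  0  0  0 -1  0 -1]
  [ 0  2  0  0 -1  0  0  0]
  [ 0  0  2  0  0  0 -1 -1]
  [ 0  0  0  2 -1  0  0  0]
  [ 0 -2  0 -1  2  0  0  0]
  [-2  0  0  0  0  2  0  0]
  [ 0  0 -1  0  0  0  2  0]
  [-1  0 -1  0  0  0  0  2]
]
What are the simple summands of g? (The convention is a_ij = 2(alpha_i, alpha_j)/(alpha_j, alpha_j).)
The diagram associated to this matrix has two connected components: the simple roots {alpha_2, alpha_4, alpha_5} form a chain of 3 nodes with a double edge at one end; the terminal node there is the unique short simple root (B_3), and {alpha_1, alpha_3, alpha_6, alpha_7, alpha_8} form a chain of 5 nodes with a double edge at one end; the terminal node there is the unique long simple root (C_5). A semisimple Lie algebra decomposes uniquely as the direct sum of simple ideals, one per connected component of its Dynkin diagram, so g ≅ B_3 ⊕ C_5 (dimension 21 + 55 = 76).

B_3 (so(7)) ⊕ C_5 (sp(10))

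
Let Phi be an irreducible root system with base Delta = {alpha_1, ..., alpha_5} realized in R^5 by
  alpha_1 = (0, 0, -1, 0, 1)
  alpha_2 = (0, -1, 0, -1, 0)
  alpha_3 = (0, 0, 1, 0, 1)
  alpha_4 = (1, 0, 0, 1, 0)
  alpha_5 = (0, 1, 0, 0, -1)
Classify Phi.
D_5

Compute the Cartan integers a_ij = 2(alpha_i, alpha_j)/(alpha_j, alpha_j); the resulting 5x5 Cartan matrix is
[[2, 0, 0, 0, -1], [0, 2, 0, -1, -1], [0, 0, 2, 0, -1], [0, -1, 0, 2, 0], [-1, -1, -1, 0, 2]].
All simple roots have the same length, so the diagram is simply laced. The associated Dynkin diagram is a chain of 3 nodes with a fork of two nodes at one end (D_5), so the type is D_5 (the algebra so(10)).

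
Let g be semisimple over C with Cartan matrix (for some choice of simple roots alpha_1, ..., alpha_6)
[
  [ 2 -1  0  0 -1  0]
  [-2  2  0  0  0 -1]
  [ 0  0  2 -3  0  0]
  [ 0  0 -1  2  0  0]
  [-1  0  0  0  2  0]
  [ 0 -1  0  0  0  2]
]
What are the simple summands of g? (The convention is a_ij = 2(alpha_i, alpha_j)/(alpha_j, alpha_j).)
F_4 + G_2

The diagram associated to this matrix has two connected components: the simple roots {alpha_1, alpha_2, alpha_5, alpha_6} form a chain of 4 nodes with a double edge between the middle two (F_4), and {alpha_3, alpha_4} form two nodes joined by a triple edge (G_2). A semisimple Lie algebra decomposes uniquely as the direct sum of simple ideals, one per connected component of its Dynkin diagram, so g ≅ F_4 ⊕ G_2 (dimension 52 + 14 = 66).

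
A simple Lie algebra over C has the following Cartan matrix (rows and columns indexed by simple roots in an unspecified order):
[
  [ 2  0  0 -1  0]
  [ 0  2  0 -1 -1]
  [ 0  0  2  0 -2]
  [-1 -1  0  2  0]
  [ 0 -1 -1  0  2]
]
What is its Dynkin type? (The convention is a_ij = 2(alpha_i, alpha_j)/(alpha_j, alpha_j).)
type C_5

The matrix has rank 5 with 2's on the diagonal. Reading the off-diagonal entries as Dynkin edges (a single edge where a_ij = a_ji = -1; a double or triple edge where a_ij * a_ji = 2 or 3), the diagram is a chain of 5 nodes with a double edge at one end; the terminal node there is the unique long simple root (C_5). One simple-root ordering that puts it in standard form is (alpha_1, alpha_4, alpha_2, alpha_5, alpha_3). So the algebra is type C_5, i.e. sp(10).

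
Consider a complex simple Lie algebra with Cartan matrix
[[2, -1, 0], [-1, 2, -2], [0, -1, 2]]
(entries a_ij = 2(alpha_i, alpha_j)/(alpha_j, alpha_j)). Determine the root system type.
B_3 (so(7))

The matrix has rank 3 with 2's on the diagonal. Reading the off-diagonal entries as Dynkin edges (a single edge where a_ij = a_ji = -1; a double or triple edge where a_ij * a_ji = 2 or 3), the diagram is a chain of 3 nodes with a double edge at one end; the terminal node there is the unique short simple root (B_3). One simple-root ordering that puts it in standard form is (alpha_1, alpha_2, alpha_3). So the algebra is type B_3, i.e. so(7).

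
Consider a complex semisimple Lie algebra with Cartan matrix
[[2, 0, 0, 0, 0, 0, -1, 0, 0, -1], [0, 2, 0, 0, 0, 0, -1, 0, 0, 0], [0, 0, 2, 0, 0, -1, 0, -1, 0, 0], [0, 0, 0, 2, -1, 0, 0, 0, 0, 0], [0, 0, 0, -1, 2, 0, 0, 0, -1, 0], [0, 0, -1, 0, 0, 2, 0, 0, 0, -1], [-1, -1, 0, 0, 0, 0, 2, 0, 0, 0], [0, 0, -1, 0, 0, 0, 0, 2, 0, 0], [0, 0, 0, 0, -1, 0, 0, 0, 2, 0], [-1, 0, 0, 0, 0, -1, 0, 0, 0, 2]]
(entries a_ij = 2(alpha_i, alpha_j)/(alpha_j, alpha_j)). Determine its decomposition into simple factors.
The diagram associated to this matrix has two connected components: the simple roots {alpha_4, alpha_5, alpha_9} form a chain of 3 nodes with single edges (A_3), and {alpha_1, alpha_2, alpha_3, alpha_6, alpha_7, alpha_8, alpha_10} form a chain of 7 nodes with single edges (A_7). A semisimple Lie algebra decomposes uniquely as the direct sum of simple ideals, one per connected component of its Dynkin diagram, so g ≅ A_3 ⊕ A_7 (dimension 15 + 63 = 78).

type A_3 ⊕ type A_7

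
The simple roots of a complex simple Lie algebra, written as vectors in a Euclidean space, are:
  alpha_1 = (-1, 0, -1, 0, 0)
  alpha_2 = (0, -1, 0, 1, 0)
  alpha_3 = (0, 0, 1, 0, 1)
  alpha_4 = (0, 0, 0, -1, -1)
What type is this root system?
Compute the Cartan integers a_ij = 2(alpha_i, alpha_j)/(alpha_j, alpha_j); the resulting 4x4 Cartan matrix is
[[2, 0, -1, 0], [0, 2, 0, -1], [-1, 0, 2, -1], [0, -1, -1, 2]].
All simple roots have the same length, so the diagram is simply laced. The associated Dynkin diagram is a chain of 4 nodes with single edges (A_4), so the type is A_4 (the algebra sl(5)).

A_4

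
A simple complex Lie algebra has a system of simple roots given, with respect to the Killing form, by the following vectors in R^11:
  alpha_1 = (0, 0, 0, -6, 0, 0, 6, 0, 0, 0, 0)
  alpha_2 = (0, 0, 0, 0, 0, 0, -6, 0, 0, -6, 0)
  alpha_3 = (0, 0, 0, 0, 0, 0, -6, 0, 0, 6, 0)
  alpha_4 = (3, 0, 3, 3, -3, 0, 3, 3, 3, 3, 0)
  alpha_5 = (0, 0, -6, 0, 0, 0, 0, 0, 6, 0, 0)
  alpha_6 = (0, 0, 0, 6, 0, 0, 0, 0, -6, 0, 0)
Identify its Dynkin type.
E6

Compute the Cartan integers a_ij = 2(alpha_i, alpha_j)/(alpha_j, alpha_j); the resulting 6x6 Cartan matrix is
[[2, -1, -1, 0, 0, -1], [-1, 2, 0, -1, 0, 0], [-1, 0, 2, 0, 0, 0], [0, -1, 0, 2, 0, 0], [0, 0, 0, 0, 2, -1], [-1, 0, 0, 0, -1, 2]].
All simple roots have the same length, so the diagram is simply laced. The associated Dynkin diagram is a chain of 5 nodes with one extra node attached to the third node from one end (E_6), so the type is E_6.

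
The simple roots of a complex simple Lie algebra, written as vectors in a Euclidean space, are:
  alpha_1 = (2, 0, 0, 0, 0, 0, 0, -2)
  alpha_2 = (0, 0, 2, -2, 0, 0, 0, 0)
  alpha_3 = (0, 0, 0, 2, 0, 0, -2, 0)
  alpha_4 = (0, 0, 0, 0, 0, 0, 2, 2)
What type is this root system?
Compute the Cartan integers a_ij = 2(alpha_i, alpha_j)/(alpha_j, alpha_j); the resulting 4x4 Cartan matrix is
[[2, 0, 0, -1], [0, 2, -1, 0], [0, -1, 2, -1], [-1, 0, -1, 2]].
All simple roots have the same length, so the diagram is simply laced. The associated Dynkin diagram is a chain of 4 nodes with single edges (A_4), so the type is A_4 (the algebra sl(5)).

A_4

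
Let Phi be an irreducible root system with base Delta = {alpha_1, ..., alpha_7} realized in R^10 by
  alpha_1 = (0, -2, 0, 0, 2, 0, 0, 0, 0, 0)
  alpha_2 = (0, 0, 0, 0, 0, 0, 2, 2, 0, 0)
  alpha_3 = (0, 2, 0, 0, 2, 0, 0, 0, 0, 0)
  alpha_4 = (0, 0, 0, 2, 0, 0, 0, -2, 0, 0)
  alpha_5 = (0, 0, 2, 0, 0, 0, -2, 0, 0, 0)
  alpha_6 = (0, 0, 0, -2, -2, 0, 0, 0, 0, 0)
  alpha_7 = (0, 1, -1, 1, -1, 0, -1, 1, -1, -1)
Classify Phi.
E7

Compute the Cartan integers a_ij = 2(alpha_i, alpha_j)/(alpha_j, alpha_j); the resulting 7x7 Cartan matrix is
[[2, 0, 0, 0, 0, -1, -1], [0, 2, 0, -1, -1, 0, 0], [0, 0, 2, 0, 0, -1, 0], [0, -1, 0, 2, 0, -1, 0], [0, -1, 0, 0, 2, 0, 0], [-1, 0, -1, -1, 0, 2, 0], [-1, 0, 0, 0, 0, 0, 2]].
All simple roots have the same length, so the diagram is simply laced. The associated Dynkin diagram is a chain of 6 nodes with one extra node attached to the third node from one end (E_7), so the type is E_7.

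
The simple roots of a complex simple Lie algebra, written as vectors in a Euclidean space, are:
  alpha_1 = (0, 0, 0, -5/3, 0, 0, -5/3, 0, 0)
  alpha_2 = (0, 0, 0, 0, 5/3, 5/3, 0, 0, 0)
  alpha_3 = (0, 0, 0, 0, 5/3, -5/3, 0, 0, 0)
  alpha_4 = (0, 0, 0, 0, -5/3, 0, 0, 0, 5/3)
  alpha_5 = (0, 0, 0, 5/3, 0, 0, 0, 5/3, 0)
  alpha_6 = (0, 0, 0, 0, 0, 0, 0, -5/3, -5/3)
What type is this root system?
Compute the Cartan integers a_ij = 2(alpha_i, alpha_j)/(alpha_j, alpha_j); the resulting 6x6 Cartan matrix is
[[2, 0, 0, 0, -1, 0], [0, 2, 0, -1, 0, 0], [0, 0, 2, -1, 0, 0], [0, -1, -1, 2, 0, -1], [-1, 0, 0, 0, 2, -1], [0, 0, 0, -1, -1, 2]].
All simple roots have the same length, so the diagram is simply laced. The associated Dynkin diagram is a chain of 4 nodes with a fork of two nodes at one end (D_6), so the type is D_6 (the algebra so(12)).

D6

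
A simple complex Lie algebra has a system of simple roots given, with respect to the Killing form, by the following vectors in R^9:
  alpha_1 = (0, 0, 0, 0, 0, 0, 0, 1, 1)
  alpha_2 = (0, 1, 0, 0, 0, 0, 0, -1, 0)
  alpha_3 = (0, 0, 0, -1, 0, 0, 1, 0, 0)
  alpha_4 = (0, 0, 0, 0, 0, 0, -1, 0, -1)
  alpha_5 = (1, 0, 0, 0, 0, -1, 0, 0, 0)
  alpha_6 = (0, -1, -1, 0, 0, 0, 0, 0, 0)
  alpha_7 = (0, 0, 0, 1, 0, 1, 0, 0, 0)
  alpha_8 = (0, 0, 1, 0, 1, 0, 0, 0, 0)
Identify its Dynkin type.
A8

Compute the Cartan integers a_ij = 2(alpha_i, alpha_j)/(alpha_j, alpha_j); the resulting 8x8 Cartan matrix is
[[2, -1, 0, -1, 0, 0, 0, 0], [-1, 2, 0, 0, 0, -1, 0, 0], [0, 0, 2, -1, 0, 0, -1, 0], [-1, 0, -1, 2, 0, 0, 0, 0], [0, 0, 0, 0, 2, 0, -1, 0], [0, -1, 0, 0, 0, 2, 0, -1], [0, 0, -1, 0, -1, 0, 2, 0], [0, 0, 0, 0, 0, -1, 0, 2]].
All simple roots have the same length, so the diagram is simply laced. The associated Dynkin diagram is a chain of 8 nodes with single edges (A_8), so the type is A_8 (the algebra sl(9)).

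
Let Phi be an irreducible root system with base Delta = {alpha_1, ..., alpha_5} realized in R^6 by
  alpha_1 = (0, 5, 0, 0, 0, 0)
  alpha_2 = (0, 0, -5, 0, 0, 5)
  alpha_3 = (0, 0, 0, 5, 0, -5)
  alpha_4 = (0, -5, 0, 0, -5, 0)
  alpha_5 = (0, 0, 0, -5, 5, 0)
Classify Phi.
B5

Compute the Cartan integers a_ij = 2(alpha_i, alpha_j)/(alpha_j, alpha_j); the resulting 5x5 Cartan matrix is
[[2, 0, 0, -1, 0], [0, 2, -1, 0, 0], [0, -1, 2, 0, -1], [-2, 0, 0, 2, -1], [0, 0, -1, -1, 2]].
The roots have two lengths (squared-length ratio 2:1); the short ones are alpha_{1}. The associated Dynkin diagram is a chain of 5 nodes with a double edge at one end; the terminal node there is the unique short simple root (B_5), so the type is B_5 (the algebra so(11)).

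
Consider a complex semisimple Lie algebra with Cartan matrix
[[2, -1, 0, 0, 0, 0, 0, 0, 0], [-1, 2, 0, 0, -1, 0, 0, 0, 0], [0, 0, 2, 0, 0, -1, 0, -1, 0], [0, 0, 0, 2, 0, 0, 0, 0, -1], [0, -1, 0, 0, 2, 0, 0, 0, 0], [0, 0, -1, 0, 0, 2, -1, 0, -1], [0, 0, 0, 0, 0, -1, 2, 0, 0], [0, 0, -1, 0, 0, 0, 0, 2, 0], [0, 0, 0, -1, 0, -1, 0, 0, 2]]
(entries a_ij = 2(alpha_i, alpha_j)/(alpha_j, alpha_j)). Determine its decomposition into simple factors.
The diagram associated to this matrix has two connected components: the simple roots {alpha_1, alpha_2, alpha_5} form a chain of 3 nodes with single edges (A_3), and {alpha_3, alpha_4, alpha_6, alpha_7, alpha_8, alpha_9} form a chain of 5 nodes with one extra node attached to the third node from one end (E_6). A semisimple Lie algebra decomposes uniquely as the direct sum of simple ideals, one per connected component of its Dynkin diagram, so g ≅ A_3 ⊕ E_6 (dimension 15 + 78 = 93).

A3 ⊕ E6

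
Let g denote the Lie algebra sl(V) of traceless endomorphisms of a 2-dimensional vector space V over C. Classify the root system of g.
This is sl(2), which has dimension 2^2 - 1 = 3 and rank 2 - 1 = 1 (a Cartan subalgebra is the diagonal traceless matrices). In the classification of classical Lie algebras, the special linear algebra sl(n+1) has type A_n; here n = 1, so the Dynkin diagram is a chain of 1 nodes with single edges (A_1). Hence the type is A_1.

A_1 (sl(2))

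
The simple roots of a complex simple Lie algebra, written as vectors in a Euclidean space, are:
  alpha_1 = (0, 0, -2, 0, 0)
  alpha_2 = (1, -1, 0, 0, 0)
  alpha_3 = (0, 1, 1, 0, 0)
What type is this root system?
type C_3

Compute the Cartan integers a_ij = 2(alpha_i, alpha_j)/(alpha_j, alpha_j); the resulting 3x3 Cartan matrix is
[[2, 0, -2], [0, 2, -1], [-1, -1, 2]].
The roots have two lengths (squared-length ratio 2:1); the short ones are alpha_{2,3}. The associated Dynkin diagram is a chain of 3 nodes with a double edge at one end; the terminal node there is the unique long simple root (C_3), so the type is C_3 (the algebra sp(6)).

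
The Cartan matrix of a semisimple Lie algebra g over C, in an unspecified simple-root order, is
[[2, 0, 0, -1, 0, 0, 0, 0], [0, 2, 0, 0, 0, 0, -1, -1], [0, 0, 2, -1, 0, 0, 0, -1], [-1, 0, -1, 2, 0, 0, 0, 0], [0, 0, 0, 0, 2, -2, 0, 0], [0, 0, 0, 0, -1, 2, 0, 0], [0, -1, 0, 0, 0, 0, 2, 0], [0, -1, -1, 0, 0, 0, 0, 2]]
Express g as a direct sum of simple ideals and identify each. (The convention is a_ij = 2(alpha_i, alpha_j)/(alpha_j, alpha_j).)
A_6 ⊕ B_2

The diagram associated to this matrix has two connected components: the simple roots {alpha_1, alpha_2, alpha_3, alpha_4, alpha_7, alpha_8} form a chain of 6 nodes with single edges (A_6), and {alpha_5, alpha_6} form a chain of 2 nodes with a double edge at one end; the terminal node there is the unique short simple root (B_2). A semisimple Lie algebra decomposes uniquely as the direct sum of simple ideals, one per connected component of its Dynkin diagram, so g ≅ A_6 ⊕ B_2 (dimension 48 + 10 = 58).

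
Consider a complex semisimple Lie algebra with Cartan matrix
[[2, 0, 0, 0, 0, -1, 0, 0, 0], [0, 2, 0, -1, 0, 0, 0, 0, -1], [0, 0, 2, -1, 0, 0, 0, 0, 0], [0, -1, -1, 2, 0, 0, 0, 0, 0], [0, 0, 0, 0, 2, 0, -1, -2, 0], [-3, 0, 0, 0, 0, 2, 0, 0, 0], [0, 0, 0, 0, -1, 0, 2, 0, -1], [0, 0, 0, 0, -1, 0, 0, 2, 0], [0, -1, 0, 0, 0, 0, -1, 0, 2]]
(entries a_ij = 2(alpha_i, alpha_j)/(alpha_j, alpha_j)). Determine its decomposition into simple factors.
The diagram associated to this matrix has two connected components: the simple roots {alpha_2, alpha_3, alpha_4, alpha_5, alpha_7, alpha_8, alpha_9} form a chain of 7 nodes with a double edge at one end; the terminal node there is the unique short simple root (B_7), and {alpha_1, alpha_6} form two nodes joined by a triple edge (G_2). A semisimple Lie algebra decomposes uniquely as the direct sum of simple ideals, one per connected component of its Dynkin diagram, so g ≅ B_7 ⊕ G_2 (dimension 105 + 14 = 119).

B_7 (so(15)) ⊕ G_2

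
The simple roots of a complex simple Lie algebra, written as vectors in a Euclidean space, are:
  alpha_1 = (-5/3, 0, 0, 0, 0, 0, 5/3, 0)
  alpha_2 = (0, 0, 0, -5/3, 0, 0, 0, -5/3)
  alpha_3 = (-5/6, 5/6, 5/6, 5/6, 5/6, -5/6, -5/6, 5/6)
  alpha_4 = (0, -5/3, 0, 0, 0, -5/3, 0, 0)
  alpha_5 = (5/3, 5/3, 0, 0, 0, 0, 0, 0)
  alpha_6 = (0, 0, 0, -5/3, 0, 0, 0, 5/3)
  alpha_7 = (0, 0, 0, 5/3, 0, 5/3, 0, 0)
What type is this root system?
Compute the Cartan integers a_ij = 2(alpha_i, alpha_j)/(alpha_j, alpha_j); the resulting 7x7 Cartan matrix is
[[2, 0, 0, 0, -1, 0, 0], [0, 2, -1, 0, 0, 0, -1], [0, -1, 2, 0, 0, 0, 0], [0, 0, 0, 2, -1, 0, -1], [-1, 0, 0, -1, 2, 0, 0], [0, 0, 0, 0, 0, 2, -1], [0, -1, 0, -1, 0, -1, 2]].
All simple roots have the same length, so the diagram is simply laced. The associated Dynkin diagram is a chain of 6 nodes with one extra node attached to the third node from one end (E_7), so the type is E_7.

E_7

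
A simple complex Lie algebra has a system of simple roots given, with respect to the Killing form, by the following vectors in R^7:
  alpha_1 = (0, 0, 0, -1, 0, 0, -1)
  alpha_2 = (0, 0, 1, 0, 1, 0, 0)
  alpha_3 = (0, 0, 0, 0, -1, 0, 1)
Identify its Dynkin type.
A_3

Compute the Cartan integers a_ij = 2(alpha_i, alpha_j)/(alpha_j, alpha_j); the resulting 3x3 Cartan matrix is
[[2, 0, -1], [0, 2, -1], [-1, -1, 2]].
All simple roots have the same length, so the diagram is simply laced. The associated Dynkin diagram is a chain of 3 nodes with single edges (A_3), so the type is A_3 (the algebra sl(4)).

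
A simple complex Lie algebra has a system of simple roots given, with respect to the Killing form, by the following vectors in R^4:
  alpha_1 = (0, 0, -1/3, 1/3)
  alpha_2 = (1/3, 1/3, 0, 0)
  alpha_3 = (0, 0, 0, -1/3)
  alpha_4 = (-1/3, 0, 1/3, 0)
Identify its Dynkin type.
B4

Compute the Cartan integers a_ij = 2(alpha_i, alpha_j)/(alpha_j, alpha_j); the resulting 4x4 Cartan matrix is
[[2, 0, -2, -1], [0, 2, 0, -1], [-1, 0, 2, 0], [-1, -1, 0, 2]].
The roots have two lengths (squared-length ratio 2:1); the short ones are alpha_{3}. The associated Dynkin diagram is a chain of 4 nodes with a double edge at one end; the terminal node there is the unique short simple root (B_4), so the type is B_4 (the algebra so(9)).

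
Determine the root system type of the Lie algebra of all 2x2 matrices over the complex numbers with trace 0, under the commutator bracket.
This is sl(2), which has dimension 2^2 - 1 = 3 and rank 2 - 1 = 1 (a Cartan subalgebra is the diagonal traceless matrices). In the classification of classical Lie algebras, the special linear algebra sl(n+1) has type A_n; here n = 1, so the Dynkin diagram is a chain of 1 nodes with single edges (A_1). Hence the type is A_1.

A1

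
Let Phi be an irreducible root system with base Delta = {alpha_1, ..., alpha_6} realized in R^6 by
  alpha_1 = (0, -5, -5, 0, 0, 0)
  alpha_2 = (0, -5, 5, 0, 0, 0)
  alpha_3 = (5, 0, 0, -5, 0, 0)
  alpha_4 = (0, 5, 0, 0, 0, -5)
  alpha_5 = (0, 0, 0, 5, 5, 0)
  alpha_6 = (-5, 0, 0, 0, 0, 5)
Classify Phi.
Compute the Cartan integers a_ij = 2(alpha_i, alpha_j)/(alpha_j, alpha_j); the resulting 6x6 Cartan matrix is
[[2, 0, 0, -1, 0, 0], [0, 2, 0, -1, 0, 0], [0, 0, 2, 0, -1, -1], [-1, -1, 0, 2, 0, -1], [0, 0, -1, 0, 2, 0], [0, 0, -1, -1, 0, 2]].
All simple roots have the same length, so the diagram is simply laced. The associated Dynkin diagram is a chain of 4 nodes with a fork of two nodes at one end (D_6), so the type is D_6 (the algebra so(12)).

D_6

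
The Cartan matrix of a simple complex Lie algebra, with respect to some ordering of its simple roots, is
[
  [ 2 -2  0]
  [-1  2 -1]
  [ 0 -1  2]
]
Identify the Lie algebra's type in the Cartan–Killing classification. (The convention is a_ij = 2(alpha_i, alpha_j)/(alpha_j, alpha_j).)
The matrix has rank 3 with 2's on the diagonal. Reading the off-diagonal entries as Dynkin edges (a single edge where a_ij = a_ji = -1; a double or triple edge where a_ij * a_ji = 2 or 3), the diagram is a chain of 3 nodes with a double edge at one end; the terminal node there is the unique long simple root (C_3). One simple-root ordering that puts it in standard form is (alpha_3, alpha_2, alpha_1). So the algebra is type C_3, i.e. sp(6).

type C_3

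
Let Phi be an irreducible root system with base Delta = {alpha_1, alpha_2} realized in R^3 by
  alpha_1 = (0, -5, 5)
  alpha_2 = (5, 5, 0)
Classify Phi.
A_2 (sl(3))

Compute the Cartan integers a_ij = 2(alpha_i, alpha_j)/(alpha_j, alpha_j); the resulting 2x2 Cartan matrix is
[[2, -1], [-1, 2]].
All simple roots have the same length, so the diagram is simply laced. The associated Dynkin diagram is a chain of 2 nodes with single edges (A_2), so the type is A_2 (the algebra sl(3)).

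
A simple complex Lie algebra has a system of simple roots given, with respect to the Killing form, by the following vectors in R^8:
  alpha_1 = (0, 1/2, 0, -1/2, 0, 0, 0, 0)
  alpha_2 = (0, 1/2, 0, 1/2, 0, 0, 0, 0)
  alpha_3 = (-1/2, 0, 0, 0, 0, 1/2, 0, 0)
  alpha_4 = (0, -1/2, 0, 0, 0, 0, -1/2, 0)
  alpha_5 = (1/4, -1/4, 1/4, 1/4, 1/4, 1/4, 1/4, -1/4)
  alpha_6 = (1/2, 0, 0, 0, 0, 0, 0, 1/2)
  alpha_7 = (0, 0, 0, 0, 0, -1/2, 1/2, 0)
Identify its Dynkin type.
E_7

Compute the Cartan integers a_ij = 2(alpha_i, alpha_j)/(alpha_j, alpha_j); the resulting 7x7 Cartan matrix is
[[2, 0, 0, -1, -1, 0, 0], [0, 2, 0, -1, 0, 0, 0], [0, 0, 2, 0, 0, -1, -1], [-1, -1, 0, 2, 0, 0, -1], [-1, 0, 0, 0, 2, 0, 0], [0, 0, -1, 0, 0, 2, 0], [0, 0, -1, -1, 0, 0, 2]].
All simple roots have the same length, so the diagram is simply laced. The associated Dynkin diagram is a chain of 6 nodes with one extra node attached to the third node from one end (E_7), so the type is E_7.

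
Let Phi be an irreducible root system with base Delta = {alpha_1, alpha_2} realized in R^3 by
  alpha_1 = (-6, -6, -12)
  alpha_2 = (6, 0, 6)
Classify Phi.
G_2

Compute the Cartan integers a_ij = 2(alpha_i, alpha_j)/(alpha_j, alpha_j); the resulting 2x2 Cartan matrix is
[[2, -3], [-1, 2]].
The roots have two lengths (squared-length ratio 3:1); the short ones are alpha_{2}. The associated Dynkin diagram is two nodes joined by a triple edge (G_2), so the type is G_2.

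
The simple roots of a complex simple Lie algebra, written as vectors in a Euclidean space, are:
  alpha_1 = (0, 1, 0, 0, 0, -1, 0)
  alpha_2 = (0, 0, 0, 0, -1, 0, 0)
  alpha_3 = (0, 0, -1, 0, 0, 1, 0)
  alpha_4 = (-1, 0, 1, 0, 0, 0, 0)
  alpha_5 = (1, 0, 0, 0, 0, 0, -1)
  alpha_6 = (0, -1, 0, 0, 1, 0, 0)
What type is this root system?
Compute the Cartan integers a_ij = 2(alpha_i, alpha_j)/(alpha_j, alpha_j); the resulting 6x6 Cartan matrix is
[[2, 0, -1, 0, 0, -1], [0, 2, 0, 0, 0, -1], [-1, 0, 2, -1, 0, 0], [0, 0, -1, 2, -1, 0], [0, 0, 0, -1, 2, 0], [-1, -2, 0, 0, 0, 2]].
The roots have two lengths (squared-length ratio 2:1); the short ones are alpha_{2}. The associated Dynkin diagram is a chain of 6 nodes with a double edge at one end; the terminal node there is the unique short simple root (B_6), so the type is B_6 (the algebra so(13)).

type B_6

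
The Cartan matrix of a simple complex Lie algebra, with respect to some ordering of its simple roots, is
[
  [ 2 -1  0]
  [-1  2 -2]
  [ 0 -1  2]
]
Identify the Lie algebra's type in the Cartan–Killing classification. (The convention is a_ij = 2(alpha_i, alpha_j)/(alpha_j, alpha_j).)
The matrix has rank 3 with 2's on the diagonal. Reading the off-diagonal entries as Dynkin edges (a single edge where a_ij = a_ji = -1; a double or triple edge where a_ij * a_ji = 2 or 3), the diagram is a chain of 3 nodes with a double edge at one end; the terminal node there is the unique short simple root (B_3). One simple-root ordering that puts it in standard form is (alpha_1, alpha_2, alpha_3). So the algebra is type B_3, i.e. so(7).

B3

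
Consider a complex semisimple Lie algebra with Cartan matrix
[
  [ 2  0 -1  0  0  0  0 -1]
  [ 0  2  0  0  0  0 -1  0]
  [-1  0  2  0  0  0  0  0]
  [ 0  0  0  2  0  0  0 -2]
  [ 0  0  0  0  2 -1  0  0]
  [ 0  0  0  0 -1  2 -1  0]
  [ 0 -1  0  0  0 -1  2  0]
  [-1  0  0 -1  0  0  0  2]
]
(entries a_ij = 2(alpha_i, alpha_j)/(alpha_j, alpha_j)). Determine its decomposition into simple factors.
A4 + C4

The diagram associated to this matrix has two connected components: the simple roots {alpha_2, alpha_5, alpha_6, alpha_7} form a chain of 4 nodes with single edges (A_4), and {alpha_1, alpha_3, alpha_4, alpha_8} form a chain of 4 nodes with a double edge at one end; the terminal node there is the unique long simple root (C_4). A semisimple Lie algebra decomposes uniquely as the direct sum of simple ideals, one per connected component of its Dynkin diagram, so g ≅ A_4 ⊕ C_4 (dimension 24 + 36 = 60).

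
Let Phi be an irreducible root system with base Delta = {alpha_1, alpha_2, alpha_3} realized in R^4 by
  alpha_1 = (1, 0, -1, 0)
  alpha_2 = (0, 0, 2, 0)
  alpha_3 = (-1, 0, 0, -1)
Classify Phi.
Compute the Cartan integers a_ij = 2(alpha_i, alpha_j)/(alpha_j, alpha_j); the resulting 3x3 Cartan matrix is
[[2, -1, -1], [-2, 2, 0], [-1, 0, 2]].
The roots have two lengths (squared-length ratio 2:1); the short ones are alpha_{1,3}. The associated Dynkin diagram is a chain of 3 nodes with a double edge at one end; the terminal node there is the unique long simple root (C_3), so the type is C_3 (the algebra sp(6)).

type C_3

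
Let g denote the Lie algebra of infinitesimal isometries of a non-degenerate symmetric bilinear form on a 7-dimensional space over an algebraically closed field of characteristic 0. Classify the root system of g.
This is so(7) with 7 odd, which has dimension 7(7-1)/2 = 21 and rank (7-1)/2 = 3. In the classification of classical Lie algebras, the orthogonal algebra so(2n+1) in an odd number of variables has type B_n; here n = 3, so the Dynkin diagram is a chain of 3 nodes with a double edge at one end; the terminal node there is the unique short simple root (B_3). Hence the type is B_3.

B3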